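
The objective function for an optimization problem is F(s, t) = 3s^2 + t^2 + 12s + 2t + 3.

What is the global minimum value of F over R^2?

-10

F(s,t) separates as P(s) + Q(t) + 3, so its minimum is min P + min Q + 3.
P'(s) = 6s + 12 vanishes at s ∈ {-2}; Q'(t) = 2(t + 1) vanishes at t ∈ {-1}.
Local minima of P (where P''>0): P(-2)=-12. Local minima of Q: Q(-1)=-1.
So the global minimum of F is P(-2) + Q(-1) + 3 = -12 − 1 + 3 = -10, attained at (-2, -1).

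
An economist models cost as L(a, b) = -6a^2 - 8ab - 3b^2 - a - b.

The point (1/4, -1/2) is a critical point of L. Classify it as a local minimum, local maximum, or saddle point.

The Hessian of L is constant: H = [[-12, -8], [-8, -6]].
det(H) = (-12)·(-6) − (-8)² = 8.
det(H) > 0 and tr(H) = -18 < 0, so H is negative definite and the point is a local maximum.

local maximum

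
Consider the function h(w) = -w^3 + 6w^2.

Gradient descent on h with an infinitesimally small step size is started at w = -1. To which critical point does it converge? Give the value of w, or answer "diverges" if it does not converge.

h'(w) = -3w(w - 4), so h'(-1) = -15.
Gradient descent moves in the -h' direction, i.e. w is increasing.
The nearest critical point in that direction is w = 0, where h'' = 12 > 0 (a local minimum). The iterate converges there.

0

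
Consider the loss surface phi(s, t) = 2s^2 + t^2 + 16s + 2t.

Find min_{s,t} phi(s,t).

-33

phi(s,t) separates as P(s) + Q(t), so its minimum is min P + min Q.
P'(s) = 4s + 16 vanishes at s ∈ {-4}; Q'(t) = 2(t + 1) vanishes at t ∈ {-1}.
Local minima of P (where P''>0): P(-4)=-32. Local minima of Q: Q(-1)=-1.
So the global minimum of phi is P(-4) + Q(-1) = -32 − 1 = -33, attained at (-4, -1).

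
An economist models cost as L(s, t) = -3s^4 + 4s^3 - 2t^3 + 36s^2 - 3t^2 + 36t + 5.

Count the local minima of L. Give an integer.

1

L separates as a function of s plus a function of t, so ∇L=0 decouples.
∂L/∂s = -12s(s - 3)(s + 2) = 0 at s ∈ {-2, 0, 3}; ∂L/∂t = -6(t - 2)(t + 3) = 0 at t ∈ {-3, 2}.
The Hessian is diagonal: diag(L_ss, L_tt). Second derivatives: L_ss(-2)=-120, L_ss(0)=72, L_ss(3)=-180; L_tt(-3)=30, L_tt(2)=-30.
Local minima occur where both diagonal entries positive: (0, -3). Count: 1.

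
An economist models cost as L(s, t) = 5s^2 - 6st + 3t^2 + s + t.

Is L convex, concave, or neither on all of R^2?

convex

L is quadratic, so its Hessian is the constant matrix H = [[10, -6], [-6, 6]].
det(H) = 24, tr(H) = 16.
det(H) > 0 and tr(H) > 0, so H is positive definite everywhere: convex.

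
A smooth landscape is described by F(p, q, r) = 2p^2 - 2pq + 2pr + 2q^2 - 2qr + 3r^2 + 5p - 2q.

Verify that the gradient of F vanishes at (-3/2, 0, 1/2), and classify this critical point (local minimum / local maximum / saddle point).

local minimum

∇F = (4p - 2q + 2r + 5, -2p + 4q - 2r - 2, 2p - 2q + 6r); substituting (-3/2, 0, 1/2) gives ∇F = (0, 0, 0), so (-3/2, 0, 1/2) is indeed a critical point.
The Hessian is constant: H = [[4, -2, 2], [-2, 4, -2], [2, -2, 6]].
Leading principal minors: Δ₁ = 4, Δ₂ = 12, Δ₃ = 56.
All leading minors are positive, so H is positive definite: a local minimum.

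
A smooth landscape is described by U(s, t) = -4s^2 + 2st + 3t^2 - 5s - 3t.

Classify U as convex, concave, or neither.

neither

U is quadratic, so its Hessian is the constant matrix H = [[-8, 2], [2, 6]].
det(H) = -52, tr(H) = -2.
det(H) < 0, so H is indefinite: neither convex nor concave.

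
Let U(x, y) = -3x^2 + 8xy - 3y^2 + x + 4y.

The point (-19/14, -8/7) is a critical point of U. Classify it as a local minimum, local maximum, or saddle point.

saddle point

The Hessian of U is constant: H = [[-6, 8], [8, -6]].
det(H) = (-6)·(-6) − 8² = -28.
Since det(H) < 0, H is indefinite and the critical point is a saddle point.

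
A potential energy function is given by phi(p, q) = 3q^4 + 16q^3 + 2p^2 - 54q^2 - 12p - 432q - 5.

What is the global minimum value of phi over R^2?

-1130

phi(p,q) separates as A(p) + B(q) − 5, so its minimum is min A + min B − 5.
A'(p) = 4p - 12 vanishes at p ∈ {3}; B'(q) = 12(q - 3)(q + 3)(q + 4) vanishes at q ∈ {-4, -3, 3}.
Local minima of A (where A''>0): A(3)=-18. Local minima of B: B(-4)=608, B(3)=-1107.
So the global minimum of phi is A(3) + B(3) − 5 = -18 − 1107 − 5 = -1130, attained at (3, 3).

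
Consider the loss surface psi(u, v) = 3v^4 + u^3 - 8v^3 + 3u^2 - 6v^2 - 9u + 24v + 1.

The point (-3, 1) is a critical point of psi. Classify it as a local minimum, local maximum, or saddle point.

local maximum

The mixed partial ∂²psi/∂u∂v is 0, so the Hessian at any point is diag(psi_uu, psi_vv) = diag(6(u + 1), 12(3v^2 - 4v - 1)).
At (-3, 1): H = diag(-12, -24).
Both eigenvalues are negative, so H is negative definite: a local maximum.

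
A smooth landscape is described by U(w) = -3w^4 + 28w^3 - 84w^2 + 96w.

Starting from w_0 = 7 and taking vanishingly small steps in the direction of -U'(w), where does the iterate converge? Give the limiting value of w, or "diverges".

U'(w) = -12(w - 4)(w - 2)(w - 1), so U'(7) = -1080.
Gradient descent moves in the -U' direction, i.e. w is increasing.
There is no critical point above w=7, and U' keeps the same sign, so the iterate runs off to +∞.

diverges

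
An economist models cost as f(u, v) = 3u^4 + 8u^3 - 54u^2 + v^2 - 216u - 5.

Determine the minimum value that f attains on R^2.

-680

f(u,v) separates as P(u) + Q(v) − 5, so its minimum is min P + min Q − 5.
P'(u) = 12(u - 3)(u + 2)(u + 3) vanishes at u ∈ {-3, -2, 3}; Q'(v) = 2v vanishes at v ∈ {0}.
Local minima of P (where P''>0): P(-3)=189, P(3)=-675. Local minima of Q: Q(0)=0.
So the global minimum of f is P(3) + Q(0) − 5 = -675 + 0 − 5 = -680, attained at (3, 0).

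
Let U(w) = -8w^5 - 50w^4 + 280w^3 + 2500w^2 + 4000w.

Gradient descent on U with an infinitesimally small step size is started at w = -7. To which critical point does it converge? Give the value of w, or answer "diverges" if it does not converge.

U'(w) = -40(w - 5)(w + 1)(w + 4)(w + 5), so U'(-7) = -17280.
Gradient descent moves in the -U' direction, i.e. w is increasing.
The nearest critical point in that direction is w = -5, where U'' = 1600 > 0 (a local minimum). The iterate converges there.

-5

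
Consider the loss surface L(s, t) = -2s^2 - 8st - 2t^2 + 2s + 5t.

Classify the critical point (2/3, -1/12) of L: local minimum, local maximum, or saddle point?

saddle point

The Hessian of L is constant: H = [[-4, -8], [-8, -4]].
det(H) = (-4)·(-4) − (-8)² = -48.
Since det(H) < 0, H is indefinite and the critical point is a saddle point.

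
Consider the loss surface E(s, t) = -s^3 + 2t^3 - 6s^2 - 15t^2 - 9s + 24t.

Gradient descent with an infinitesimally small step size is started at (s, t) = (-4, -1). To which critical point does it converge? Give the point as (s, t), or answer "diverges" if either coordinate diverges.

E is separable, so gradient descent decouples: s follows -∂E/∂s, t follows -∂E/∂t.
∂E/∂s = -3(s + 1)(s + 3); at s=-4 this is -9, so s increases.
∂E/∂t = 6(t - 4)(t - 1); at t=-1 this is 60, so t decreases.
The t-coordinate has no critical point in that direction and runs off to infinity.

diverges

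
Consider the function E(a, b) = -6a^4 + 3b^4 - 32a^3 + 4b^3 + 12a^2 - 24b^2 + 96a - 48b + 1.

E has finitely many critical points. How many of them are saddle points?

E separates as a function of a plus a function of b, so ∇E=0 decouples.
∂E/∂a = -24(a - 1)(a + 1)(a + 4) = 0 at a ∈ {-4, -1, 1}; ∂E/∂b = 12(b - 2)(b + 1)(b + 2) = 0 at b ∈ {-2, -1, 2}.
The Hessian is diagonal: diag(E_aa, E_bb). Second derivatives: E_aa(-4)=-360, E_aa(-1)=144, E_aa(1)=-240; E_bb(-2)=48, E_bb(-1)=-36, E_bb(2)=144.
Saddle points occur where the two diagonal entries have opposite signs: (-4, -2), (-4, 2), (-1, -1), (1, -2), (1, 2). Count: 5.

5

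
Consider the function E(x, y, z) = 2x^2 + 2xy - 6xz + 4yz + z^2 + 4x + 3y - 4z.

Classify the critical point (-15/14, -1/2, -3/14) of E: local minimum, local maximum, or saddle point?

saddle point

The Hessian is constant: H = [[4, 2, -6], [2, 0, 4], [-6, 4, 2]].
Leading principal minors: Δ₁ = 4, Δ₂ = -4, Δ₃ = -168.
The minors fit neither the all-positive nor the alternating-sign pattern, so H is indefinite: a saddle point.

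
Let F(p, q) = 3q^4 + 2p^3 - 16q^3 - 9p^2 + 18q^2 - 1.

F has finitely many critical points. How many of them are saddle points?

3

F separates as a function of p plus a function of q, so ∇F=0 decouples.
∂F/∂p = 6p(p - 3) = 0 at p ∈ {0, 3}; ∂F/∂q = 12q(q - 3)(q - 1) = 0 at q ∈ {0, 1, 3}.
The Hessian is diagonal: diag(F_pp, F_qq). Second derivatives: F_pp(0)=-18, F_pp(3)=18; F_qq(0)=36, F_qq(1)=-24, F_qq(3)=72.
Saddle points occur where the two diagonal entries have opposite signs: (0, 0), (0, 3), (3, 1). Count: 3.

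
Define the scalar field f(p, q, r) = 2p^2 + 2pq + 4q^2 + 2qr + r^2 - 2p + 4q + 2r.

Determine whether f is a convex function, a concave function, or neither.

f is quadratic, so its Hessian is the constant matrix H = [[4, 2, 0], [2, 8, 2], [0, 2, 2]].
Leading principal minors: 4, 28, 40.
All positive ⇒ H ≻ 0 ⇒ convex.

convex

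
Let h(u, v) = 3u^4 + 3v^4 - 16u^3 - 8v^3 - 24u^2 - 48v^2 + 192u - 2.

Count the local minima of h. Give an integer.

h separates as a function of u plus a function of v, so ∇h=0 decouples.
∂h/∂u = 12(u - 4)(u - 2)(u + 2) = 0 at u ∈ {-2, 2, 4}; ∂h/∂v = 12v(v - 4)(v + 2) = 0 at v ∈ {-2, 0, 4}.
The Hessian is diagonal: diag(h_uu, h_vv). Second derivatives: h_uu(-2)=288, h_uu(2)=-96, h_uu(4)=144; h_vv(-2)=144, h_vv(0)=-96, h_vv(4)=288.
Local minima occur where both diagonal entries positive: (-2, -2), (-2, 4), (4, -2), (4, 4). Count: 4.

4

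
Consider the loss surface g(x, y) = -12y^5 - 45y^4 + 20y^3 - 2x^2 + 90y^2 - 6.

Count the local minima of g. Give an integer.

g separates as a function of x plus a function of y, so ∇g=0 decouples.
∂g/∂x = -4x = 0 at x ∈ {0}; ∂g/∂y = -60y(y - 1)(y + 1)(y + 3) = 0 at y ∈ {-3, -1, 0, 1}.
The Hessian is diagonal: diag(g_xx, g_yy). Second derivatives: g_xx(0)=-4; g_yy(-3)=1440, g_yy(-1)=-240, g_yy(0)=180, g_yy(1)=-480.
Local minima occur where both diagonal entries positive: none. Count: 0.

0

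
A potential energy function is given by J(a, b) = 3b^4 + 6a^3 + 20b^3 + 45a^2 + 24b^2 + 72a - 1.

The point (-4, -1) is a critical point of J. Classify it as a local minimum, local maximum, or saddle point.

The mixed partial ∂²J/∂a∂b is 0, so the Hessian at any point is diag(J_aa, J_bb) = diag(18(2a + 5), 12(3b^2 + 10b + 4)).
At (-4, -1): H = diag(-54, -36).
Both eigenvalues are negative, so H is negative definite: a local maximum.

local maximum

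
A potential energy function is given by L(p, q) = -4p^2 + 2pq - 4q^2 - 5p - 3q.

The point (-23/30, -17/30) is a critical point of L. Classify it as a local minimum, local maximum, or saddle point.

local maximum

The Hessian of L is constant: H = [[-8, 2], [2, -8]].
det(H) = (-8)·(-8) − 2² = 60.
det(H) > 0 and tr(H) = -16 < 0, so H is negative definite and the point is a local maximum.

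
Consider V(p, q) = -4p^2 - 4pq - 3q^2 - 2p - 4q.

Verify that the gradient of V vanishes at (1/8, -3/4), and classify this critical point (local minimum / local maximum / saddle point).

local maximum

∇V = (-8p - 4q - 2, -4p - 6q - 4); substituting (1/8, -3/4) gives ∇V = (0, 0), so (1/8, -3/4) is indeed a critical point.
The Hessian of V is constant: H = [[-8, -4], [-4, -6]].
det(H) = (-8)·(-6) − (-4)² = 32.
det(H) > 0 and tr(H) = -14 < 0, so H is negative definite and the point is a local maximum.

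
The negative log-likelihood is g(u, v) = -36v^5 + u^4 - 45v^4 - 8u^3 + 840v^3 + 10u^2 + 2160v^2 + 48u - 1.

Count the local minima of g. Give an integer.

g separates as a function of u plus a function of v, so ∇g=0 decouples.
∂g/∂u = 4(u - 4)(u - 3)(u + 1) = 0 at u ∈ {-1, 3, 4}; ∂g/∂v = -180v(v - 4)(v + 2)(v + 3) = 0 at v ∈ {-3, -2, 0, 4}.
The Hessian is diagonal: diag(g_uu, g_vv). Second derivatives: g_uu(-1)=80, g_uu(3)=-16, g_uu(4)=20; g_vv(-3)=3780, g_vv(-2)=-2160, g_vv(0)=4320, g_vv(4)=-30240.
Local minima occur where both diagonal entries positive: (-1, -3), (-1, 0), (4, -3), (4, 0). Count: 4.

4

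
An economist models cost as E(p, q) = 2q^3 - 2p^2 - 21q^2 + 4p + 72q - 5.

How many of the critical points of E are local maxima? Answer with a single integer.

1

E separates as a function of p plus a function of q, so ∇E=0 decouples.
∂E/∂p = -4(p - 1) = 0 at p ∈ {1}; ∂E/∂q = 6(q - 4)(q - 3) = 0 at q ∈ {3, 4}.
The Hessian is diagonal: diag(E_pp, E_qq). Second derivatives: E_pp(1)=-4; E_qq(3)=-6, E_qq(4)=6.
Local maxima occur where both diagonal entries negative: (1, 3). Count: 1.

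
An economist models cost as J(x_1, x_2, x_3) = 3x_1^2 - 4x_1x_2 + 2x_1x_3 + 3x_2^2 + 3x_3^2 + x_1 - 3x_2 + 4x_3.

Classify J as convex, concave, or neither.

convex

J is quadratic, so its Hessian is the constant matrix H = [[6, -4, 2], [-4, 6, 0], [2, 0, 6]].
Leading principal minors: 6, 20, 96.
All positive ⇒ H ≻ 0 ⇒ convex.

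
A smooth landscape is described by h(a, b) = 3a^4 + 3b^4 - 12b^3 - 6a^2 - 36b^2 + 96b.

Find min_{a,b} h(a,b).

-195

h(a,b) separates as P(a) + Q(b), so its minimum is min P + min Q.
P'(a) = 12a(a - 1)(a + 1) vanishes at a ∈ {-1, 0, 1}; Q'(b) = 12(b - 4)(b - 1)(b + 2) vanishes at b ∈ {-2, 1, 4}.
Local minima of P (where P''>0): P(-1)=-3, P(1)=-3. Local minima of Q: Q(-2)=-192, Q(4)=-192.
So the global minimum of h is P(-1) + Q(-2) = -3 − 192 = -195, attained at (-1, -2).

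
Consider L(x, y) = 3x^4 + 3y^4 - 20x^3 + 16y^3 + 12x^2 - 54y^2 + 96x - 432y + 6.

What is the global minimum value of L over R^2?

L(x,y) separates as P(x) + Q(y) + 6, so its minimum is min P + min Q + 6.
P'(x) = 12(x - 4)(x - 2)(x + 1) vanishes at x ∈ {-1, 2, 4}; Q'(y) = 12(y - 3)(y + 3)(y + 4) vanishes at y ∈ {-4, -3, 3}.
Local minima of P (where P''>0): P(-1)=-61, P(4)=64. Local minima of Q: Q(-4)=608, Q(3)=-1107.
So the global minimum of L is P(-1) + Q(3) + 6 = -61 − 1107 + 6 = -1162, attained at (-1, 3).

-1162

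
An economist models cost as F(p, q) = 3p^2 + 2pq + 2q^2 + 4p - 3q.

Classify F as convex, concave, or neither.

F is quadratic, so its Hessian is the constant matrix H = [[6, 2], [2, 4]].
det(H) = 20, tr(H) = 10.
det(H) > 0 and tr(H) > 0, so H is positive definite everywhere: convex.

convex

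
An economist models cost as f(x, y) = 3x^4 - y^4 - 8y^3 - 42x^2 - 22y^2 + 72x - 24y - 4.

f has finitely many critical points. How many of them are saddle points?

5

f separates as a function of x plus a function of y, so ∇f=0 decouples.
∂f/∂x = 12(x - 2)(x - 1)(x + 3) = 0 at x ∈ {-3, 1, 2}; ∂f/∂y = -4(y + 1)(y + 2)(y + 3) = 0 at y ∈ {-3, -2, -1}.
The Hessian is diagonal: diag(f_xx, f_yy). Second derivatives: f_xx(-3)=240, f_xx(1)=-48, f_xx(2)=60; f_yy(-3)=-8, f_yy(-2)=4, f_yy(-1)=-8.
Saddle points occur where the two diagonal entries have opposite signs: (-3, -3), (-3, -1), (1, -2), (2, -3), (2, -1). Count: 5.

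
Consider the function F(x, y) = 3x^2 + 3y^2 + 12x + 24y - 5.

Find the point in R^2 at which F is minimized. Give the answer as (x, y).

F(x,y) separates as P(x) + Q(y) − 5, so its minimum is min P + min Q − 5.
P'(x) = 6x + 12 vanishes at x ∈ {-2}; Q'(y) = 6y + 24 vanishes at y ∈ {-4}.
Local minima of P (where P''>0): P(-2)=-12. Local minima of Q: Q(-4)=-48.
So the global minimum of F is P(-2) + Q(-4) − 5 = -12 − 48 − 5 = -65, attained at (-2, -4).

(-2, -4)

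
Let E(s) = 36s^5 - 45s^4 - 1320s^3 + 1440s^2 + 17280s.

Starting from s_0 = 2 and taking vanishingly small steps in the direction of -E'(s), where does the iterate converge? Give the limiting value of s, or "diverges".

E'(s) = 180(s - 4)(s - 3)(s + 2)(s + 4), so E'(2) = 8640.
Gradient descent moves in the -E' direction, i.e. s is decreasing.
The nearest critical point in that direction is s = -2, where E'' = 10800 > 0 (a local minimum). The iterate converges there.

-2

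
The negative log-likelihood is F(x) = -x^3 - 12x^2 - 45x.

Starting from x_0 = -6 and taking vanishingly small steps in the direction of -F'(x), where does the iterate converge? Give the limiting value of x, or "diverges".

-5

F'(x) = -3(x + 3)(x + 5), so F'(-6) = -9.
Gradient descent moves in the -F' direction, i.e. x is increasing.
The nearest critical point in that direction is x = -5, where F'' = 6 > 0 (a local minimum). The iterate converges there.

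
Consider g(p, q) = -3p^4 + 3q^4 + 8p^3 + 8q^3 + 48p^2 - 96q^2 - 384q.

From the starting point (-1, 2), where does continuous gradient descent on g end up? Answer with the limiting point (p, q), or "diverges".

(0, 4)

g is separable, so gradient descent decouples: p follows -∂g/∂p, q follows -∂g/∂q.
∂g/∂p = -12p(p - 4)(p + 2); at p=-1 this is -60, so p increases.
∂g/∂q = 12(q - 4)(q + 2)(q + 4); at q=2 this is -576, so q increases.
p converges to its nearest critical value 0 (a local min of the p-part); q converges to 4. The iterate converges to (0, 4).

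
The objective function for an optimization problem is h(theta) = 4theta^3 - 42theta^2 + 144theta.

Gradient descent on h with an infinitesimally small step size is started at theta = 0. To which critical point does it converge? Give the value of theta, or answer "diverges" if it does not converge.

h'(theta) = 12(theta - 4)(theta - 3), so h'(0) = 144.
Gradient descent moves in the -h' direction, i.e. theta is decreasing.
There is no critical point below theta=0, and h' keeps the same sign, so the iterate runs off to −∞.

diverges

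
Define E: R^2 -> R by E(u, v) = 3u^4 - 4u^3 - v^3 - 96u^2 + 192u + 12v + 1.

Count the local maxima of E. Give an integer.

1

E separates as a function of u plus a function of v, so ∇E=0 decouples.
∂E/∂u = 12(u - 4)(u - 1)(u + 4) = 0 at u ∈ {-4, 1, 4}; ∂E/∂v = -3(v - 2)(v + 2) = 0 at v ∈ {-2, 2}.
The Hessian is diagonal: diag(E_uu, E_vv). Second derivatives: E_uu(-4)=480, E_uu(1)=-180, E_uu(4)=288; E_vv(-2)=12, E_vv(2)=-12.
Local maxima occur where both diagonal entries negative: (1, 2). Count: 1.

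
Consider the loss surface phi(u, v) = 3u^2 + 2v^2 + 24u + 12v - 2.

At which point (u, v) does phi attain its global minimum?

(-4, -3)

phi(u,v) separates as P(u) + Q(v) − 2, so its minimum is min P + min Q − 2.
P'(u) = 6u + 24 vanishes at u ∈ {-4}; Q'(v) = 4v + 12 vanishes at v ∈ {-3}.
Local minima of P (where P''>0): P(-4)=-48. Local minima of Q: Q(-3)=-18.
So the global minimum of phi is P(-4) + Q(-3) − 2 = -48 − 18 − 2 = -68, attained at (-4, -3).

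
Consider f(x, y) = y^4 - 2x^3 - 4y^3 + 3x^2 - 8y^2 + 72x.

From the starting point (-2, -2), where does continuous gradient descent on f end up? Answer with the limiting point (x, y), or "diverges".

f is separable, so gradient descent decouples: x follows -∂f/∂x, y follows -∂f/∂y.
∂f/∂x = -6(x - 4)(x + 3); at x=-2 this is 36, so x decreases.
∂f/∂y = 4y(y - 4)(y + 1); at y=-2 this is -48, so y increases.
x converges to its nearest critical value -3 (a local min of the x-part); y converges to -1. The iterate converges to (-3, -1).

(-3, -1)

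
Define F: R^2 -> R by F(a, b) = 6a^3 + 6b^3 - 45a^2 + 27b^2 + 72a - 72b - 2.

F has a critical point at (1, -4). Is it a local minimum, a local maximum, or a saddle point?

local maximum

The mixed partial ∂²F/∂a∂b is 0, so the Hessian at any point is diag(F_aa, F_bb) = diag(18(2a - 5), 18(2b + 3)).
At (1, -4): H = diag(-54, -90).
Both eigenvalues are negative, so H is negative definite: a local maximum.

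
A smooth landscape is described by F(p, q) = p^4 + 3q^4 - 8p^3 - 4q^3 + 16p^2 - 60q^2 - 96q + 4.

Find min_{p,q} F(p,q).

-828

F(p,q) separates as A(p) + B(q) + 4, so its minimum is min A + min B + 4.
A'(p) = 4p(p - 4)(p - 2) vanishes at p ∈ {0, 2, 4}; B'(q) = 12(q - 4)(q + 1)(q + 2) vanishes at q ∈ {-2, -1, 4}.
Local minima of A (where A''>0): A(0)=0, A(4)=0. Local minima of B: B(-2)=32, B(4)=-832.
So the global minimum of F is A(0) + B(4) + 4 = 0 − 832 + 4 = -828, attained at (0, 4).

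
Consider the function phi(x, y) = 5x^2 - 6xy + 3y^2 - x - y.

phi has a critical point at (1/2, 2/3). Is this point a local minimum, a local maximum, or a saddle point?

local minimum

The Hessian of phi is constant: H = [[10, -6], [-6, 6]].
det(H) = 10·6 − (-6)² = 24.
det(H) > 0 and tr(H) = 16 > 0, so H is positive definite and the point is a local minimum.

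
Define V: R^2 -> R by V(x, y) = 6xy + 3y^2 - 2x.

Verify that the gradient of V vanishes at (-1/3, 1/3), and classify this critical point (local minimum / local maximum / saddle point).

saddle point

∇V = (6y - 2, 6x + 6y); substituting (-1/3, 1/3) gives ∇V = (0, 0), so (-1/3, 1/3) is indeed a critical point.
The Hessian of V is constant: H = [[0, 6], [6, 6]].
det(H) = 0·6 − 6² = -36.
Since det(H) < 0, H is indefinite and the critical point is a saddle point.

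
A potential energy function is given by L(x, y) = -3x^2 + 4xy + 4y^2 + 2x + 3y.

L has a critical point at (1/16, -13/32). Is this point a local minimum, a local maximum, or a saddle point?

saddle point

The Hessian of L is constant: H = [[-6, 4], [4, 8]].
det(H) = (-6)·8 − 4² = -64.
Since det(H) < 0, H is indefinite and the critical point is a saddle point.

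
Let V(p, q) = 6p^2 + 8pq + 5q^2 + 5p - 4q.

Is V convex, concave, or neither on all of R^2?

convex

V is quadratic, so its Hessian is the constant matrix H = [[12, 8], [8, 10]].
det(H) = 56, tr(H) = 22.
det(H) > 0 and tr(H) > 0, so H is positive definite everywhere: convex.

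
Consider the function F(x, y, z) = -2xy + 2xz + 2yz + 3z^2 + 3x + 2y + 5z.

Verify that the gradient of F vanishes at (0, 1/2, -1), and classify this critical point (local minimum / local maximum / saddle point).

∇F = (-2y + 2z + 3, -2x + 2z + 2, 2x + 2y + 6z + 5); substituting (0, 1/2, -1) gives ∇F = (0, 0, 0), so (0, 1/2, -1) is indeed a critical point.
The Hessian is constant: H = [[0, -2, 2], [-2, 0, 2], [2, 2, 6]].
Leading principal minors: Δ₁ = 0, Δ₂ = -4, Δ₃ = -40.
The minors fit neither the all-positive nor the alternating-sign pattern, so H is indefinite: a saddle point.

saddle point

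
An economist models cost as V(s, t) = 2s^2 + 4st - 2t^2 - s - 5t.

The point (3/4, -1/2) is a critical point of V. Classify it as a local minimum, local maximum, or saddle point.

The Hessian of V is constant: H = [[4, 4], [4, -4]].
det(H) = 4·(-4) − 4² = -32.
Since det(H) < 0, H is indefinite and the critical point is a saddle point.

saddle point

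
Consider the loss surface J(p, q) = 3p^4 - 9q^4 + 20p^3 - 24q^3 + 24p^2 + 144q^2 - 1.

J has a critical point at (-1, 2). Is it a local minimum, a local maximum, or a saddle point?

local maximum

The mixed partial ∂²J/∂p∂q is 0, so the Hessian at any point is diag(J_pp, J_qq) = diag(12(3p^2 + 10p + 4), 36(-3q^2 - 4q + 8)).
At (-1, 2): H = diag(-36, -432).
Both eigenvalues are negative, so H is negative definite: a local maximum.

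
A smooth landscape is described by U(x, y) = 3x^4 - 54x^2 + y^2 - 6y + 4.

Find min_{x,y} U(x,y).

-248

U(x,y) separates as P(x) + Q(y) + 4, so its minimum is min P + min Q + 4.
P'(x) = 12x(x - 3)(x + 3) vanishes at x ∈ {-3, 0, 3}; Q'(y) = 2y - 6 vanishes at y ∈ {3}.
Local minima of P (where P''>0): P(-3)=-243, P(3)=-243. Local minima of Q: Q(3)=-9.
So the global minimum of U is P(-3) + Q(3) + 4 = -243 − 9 + 4 = -248, attained at (-3, 3).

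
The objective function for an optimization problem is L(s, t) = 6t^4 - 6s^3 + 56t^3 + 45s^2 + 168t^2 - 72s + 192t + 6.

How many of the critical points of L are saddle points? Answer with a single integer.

L separates as a function of s plus a function of t, so ∇L=0 decouples.
∂L/∂s = -18(s - 4)(s - 1) = 0 at s ∈ {1, 4}; ∂L/∂t = 24(t + 1)(t + 2)(t + 4) = 0 at t ∈ {-4, -2, -1}.
The Hessian is diagonal: diag(L_ss, L_tt). Second derivatives: L_ss(1)=54, L_ss(4)=-54; L_tt(-4)=144, L_tt(-2)=-48, L_tt(-1)=72.
Saddle points occur where the two diagonal entries have opposite signs: (1, -2), (4, -4), (4, -1). Count: 3.

3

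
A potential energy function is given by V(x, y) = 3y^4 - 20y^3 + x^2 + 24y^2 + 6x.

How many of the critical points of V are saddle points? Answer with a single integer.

1

V separates as a function of x plus a function of y, so ∇V=0 decouples.
∂V/∂x = 2(x + 3) = 0 at x ∈ {-3}; ∂V/∂y = 12y(y - 4)(y - 1) = 0 at y ∈ {0, 1, 4}.
The Hessian is diagonal: diag(V_xx, V_yy). Second derivatives: V_xx(-3)=2; V_yy(0)=48, V_yy(1)=-36, V_yy(4)=144.
Saddle points occur where the two diagonal entries have opposite signs: (-3, 1). Count: 1.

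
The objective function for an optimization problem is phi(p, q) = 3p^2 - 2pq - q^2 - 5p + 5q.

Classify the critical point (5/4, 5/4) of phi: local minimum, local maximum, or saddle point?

saddle point

The Hessian of phi is constant: H = [[6, -2], [-2, -2]].
det(H) = 6·(-2) − (-2)² = -16.
Since det(H) < 0, H is indefinite and the critical point is a saddle point.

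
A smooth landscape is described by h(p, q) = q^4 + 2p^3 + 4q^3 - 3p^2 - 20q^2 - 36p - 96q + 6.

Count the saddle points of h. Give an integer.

3

h separates as a function of p plus a function of q, so ∇h=0 decouples.
∂h/∂p = 6(p - 3)(p + 2) = 0 at p ∈ {-2, 3}; ∂h/∂q = 4(q - 3)(q + 2)(q + 4) = 0 at q ∈ {-4, -2, 3}.
The Hessian is diagonal: diag(h_pp, h_qq). Second derivatives: h_pp(-2)=-30, h_pp(3)=30; h_qq(-4)=56, h_qq(-2)=-40, h_qq(3)=140.
Saddle points occur where the two diagonal entries have opposite signs: (-2, -4), (-2, 3), (3, -2). Count: 3.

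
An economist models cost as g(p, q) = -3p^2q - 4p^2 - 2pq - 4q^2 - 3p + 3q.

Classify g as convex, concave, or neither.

The term -3p^2q is cubic, so the Hessian is not constant.
∂²g/∂p² = -6q - 8, which takes both signs as q varies (negative for sufficiently large q). A diagonal entry of the Hessian changing sign means the Hessian is neither positive- nor negative-semidefinite on all of R^2.

neither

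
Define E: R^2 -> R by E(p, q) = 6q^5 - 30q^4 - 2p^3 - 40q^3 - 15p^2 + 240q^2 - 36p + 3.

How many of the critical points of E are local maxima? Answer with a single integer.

E separates as a function of p plus a function of q, so ∇E=0 decouples.
∂E/∂p = -6(p + 2)(p + 3) = 0 at p ∈ {-3, -2}; ∂E/∂q = 30q(q - 4)(q - 2)(q + 2) = 0 at q ∈ {-2, 0, 2, 4}.
The Hessian is diagonal: diag(E_pp, E_qq). Second derivatives: E_pp(-3)=6, E_pp(-2)=-6; E_qq(-2)=-1440, E_qq(0)=480, E_qq(2)=-480, E_qq(4)=1440.
Local maxima occur where both diagonal entries negative: (-2, -2), (-2, 2). Count: 2.

2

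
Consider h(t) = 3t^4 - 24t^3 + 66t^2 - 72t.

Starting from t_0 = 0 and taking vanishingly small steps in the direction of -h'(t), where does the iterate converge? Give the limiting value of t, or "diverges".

1

h'(t) = 12(t - 3)(t - 2)(t - 1), so h'(0) = -72.
Gradient descent moves in the -h' direction, i.e. t is increasing.
The nearest critical point in that direction is t = 1, where h'' = 24 > 0 (a local minimum). The iterate converges there.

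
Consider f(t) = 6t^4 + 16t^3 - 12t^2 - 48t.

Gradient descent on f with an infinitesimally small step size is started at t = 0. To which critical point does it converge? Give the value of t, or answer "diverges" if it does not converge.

1

f'(t) = 24(t - 1)(t + 1)(t + 2), so f'(0) = -48.
Gradient descent moves in the -f' direction, i.e. t is increasing.
The nearest critical point in that direction is t = 1, where f'' = 144 > 0 (a local minimum). The iterate converges there.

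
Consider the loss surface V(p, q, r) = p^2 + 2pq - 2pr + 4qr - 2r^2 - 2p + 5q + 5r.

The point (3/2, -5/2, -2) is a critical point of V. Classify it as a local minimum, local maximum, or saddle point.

The Hessian is constant: H = [[2, 2, -2], [2, 0, 4], [-2, 4, -4]].
Leading principal minors: Δ₁ = 2, Δ₂ = -4, Δ₃ = -48.
The minors fit neither the all-positive nor the alternating-sign pattern, so H is indefinite: a saddle point.

saddle point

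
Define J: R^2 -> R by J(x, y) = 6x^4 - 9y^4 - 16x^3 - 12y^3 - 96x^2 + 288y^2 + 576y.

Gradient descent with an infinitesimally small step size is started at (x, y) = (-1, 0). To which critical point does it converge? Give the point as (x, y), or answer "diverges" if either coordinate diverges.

J is separable, so gradient descent decouples: x follows -∂J/∂x, y follows -∂J/∂y.
∂J/∂x = 24x(x - 4)(x + 2); at x=-1 this is 120, so x decreases.
∂J/∂y = -36(y - 4)(y + 1)(y + 4); at y=0 this is 576, so y decreases.
x converges to its nearest critical value -2 (a local min of the x-part); y converges to -1. The iterate converges to (-2, -1).

(-2, -1)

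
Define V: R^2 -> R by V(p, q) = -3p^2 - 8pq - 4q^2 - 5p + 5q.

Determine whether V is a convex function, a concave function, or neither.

V is quadratic, so its Hessian is the constant matrix H = [[-6, -8], [-8, -8]].
det(H) = -16, tr(H) = -14.
det(H) < 0, so H is indefinite: neither convex nor concave.

neither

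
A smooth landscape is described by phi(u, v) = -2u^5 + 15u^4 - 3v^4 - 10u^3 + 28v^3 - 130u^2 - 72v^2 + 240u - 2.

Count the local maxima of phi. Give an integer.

phi separates as a function of u plus a function of v, so ∇phi=0 decouples.
∂phi/∂u = -10(u - 4)(u - 3)(u - 1)(u + 2) = 0 at u ∈ {-2, 1, 3, 4}; ∂phi/∂v = -12v(v - 4)(v - 3) = 0 at v ∈ {0, 3, 4}.
The Hessian is diagonal: diag(phi_uu, phi_vv). Second derivatives: phi_uu(-2)=900, phi_uu(1)=-180, phi_uu(3)=100, phi_uu(4)=-180; phi_vv(0)=-144, phi_vv(3)=36, phi_vv(4)=-48.
Local maxima occur where both diagonal entries negative: (1, 0), (1, 4), (4, 0), (4, 4). Count: 4.

4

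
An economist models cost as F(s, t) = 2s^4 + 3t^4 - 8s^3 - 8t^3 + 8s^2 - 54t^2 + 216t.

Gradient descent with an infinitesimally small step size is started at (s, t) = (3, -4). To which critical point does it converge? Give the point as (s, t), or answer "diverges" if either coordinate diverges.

(2, -3)

F is separable, so gradient descent decouples: s follows -∂F/∂s, t follows -∂F/∂t.
∂F/∂s = 8s(s - 2)(s - 1); at s=3 this is 48, so s decreases.
∂F/∂t = 12(t - 3)(t - 2)(t + 3); at t=-4 this is -504, so t increases.
s converges to its nearest critical value 2 (a local min of the s-part); t converges to -3. The iterate converges to (2, -3).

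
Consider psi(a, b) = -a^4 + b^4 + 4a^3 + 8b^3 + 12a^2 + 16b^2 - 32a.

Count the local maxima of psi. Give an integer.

psi separates as a function of a plus a function of b, so ∇psi=0 decouples.
∂psi/∂a = -4(a - 4)(a - 1)(a + 2) = 0 at a ∈ {-2, 1, 4}; ∂psi/∂b = 4b(b + 2)(b + 4) = 0 at b ∈ {-4, -2, 0}.
The Hessian is diagonal: diag(psi_aa, psi_bb). Second derivatives: psi_aa(-2)=-72, psi_aa(1)=36, psi_aa(4)=-72; psi_bb(-4)=32, psi_bb(-2)=-16, psi_bb(0)=32.
Local maxima occur where both diagonal entries negative: (-2, -2), (4, -2). Count: 2.

2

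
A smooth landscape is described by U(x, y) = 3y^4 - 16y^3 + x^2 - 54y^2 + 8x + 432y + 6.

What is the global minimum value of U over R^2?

U(x,y) separates as P(x) + Q(y) + 6, so its minimum is min P + min Q + 6.
P'(x) = 2x + 8 vanishes at x ∈ {-4}; Q'(y) = 12(y - 4)(y - 3)(y + 3) vanishes at y ∈ {-3, 3, 4}.
Local minima of P (where P''>0): P(-4)=-16. Local minima of Q: Q(-3)=-1107, Q(4)=608.
So the global minimum of U is P(-4) + Q(-3) + 6 = -16 − 1107 + 6 = -1117, attained at (-4, -3).

-1117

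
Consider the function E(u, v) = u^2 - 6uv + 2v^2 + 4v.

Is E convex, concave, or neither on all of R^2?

E is quadratic, so its Hessian is the constant matrix H = [[2, -6], [-6, 4]].
det(H) = -28, tr(H) = 6.
det(H) < 0, so H is indefinite: neither convex nor concave.

neither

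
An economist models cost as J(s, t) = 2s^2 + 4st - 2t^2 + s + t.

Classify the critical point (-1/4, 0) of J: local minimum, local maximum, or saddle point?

The Hessian of J is constant: H = [[4, 4], [4, -4]].
det(H) = 4·(-4) − 4² = -32.
Since det(H) < 0, H is indefinite and the critical point is a saddle point.

saddle point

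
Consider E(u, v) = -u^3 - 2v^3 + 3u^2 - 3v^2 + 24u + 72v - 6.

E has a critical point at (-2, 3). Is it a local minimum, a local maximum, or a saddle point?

The mixed partial ∂²E/∂u∂v is 0, so the Hessian at any point is diag(E_uu, E_vv) = diag(6(-u + 1), -6(2v + 1)).
At (-2, 3): H = diag(18, -42).
The eigenvalues have opposite signs, so H is indefinite: a saddle point.

saddle point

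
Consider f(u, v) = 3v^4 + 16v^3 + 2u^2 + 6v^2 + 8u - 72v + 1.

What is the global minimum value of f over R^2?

-54

f(u,v) separates as P(u) + Q(v) + 1, so its minimum is min P + min Q + 1.
P'(u) = 4u + 8 vanishes at u ∈ {-2}; Q'(v) = 12(v - 1)(v + 2)(v + 3) vanishes at v ∈ {-3, -2, 1}.
Local minima of P (where P''>0): P(-2)=-8. Local minima of Q: Q(-3)=81, Q(1)=-47.
So the global minimum of f is P(-2) + Q(1) + 1 = -8 − 47 + 1 = -54, attained at (-2, 1).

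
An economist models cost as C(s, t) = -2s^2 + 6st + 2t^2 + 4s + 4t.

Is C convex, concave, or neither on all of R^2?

C is quadratic, so its Hessian is the constant matrix H = [[-4, 6], [6, 4]].
det(H) = -52, tr(H) = 0.
det(H) < 0, so H is indefinite: neither convex nor concave.

neither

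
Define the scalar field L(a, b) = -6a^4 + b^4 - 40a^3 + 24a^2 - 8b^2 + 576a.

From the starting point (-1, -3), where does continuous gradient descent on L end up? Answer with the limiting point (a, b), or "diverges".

(-3, -2)

L is separable, so gradient descent decouples: a follows -∂L/∂a, b follows -∂L/∂b.
∂L/∂a = -24(a - 2)(a + 3)(a + 4); at a=-1 this is 432, so a decreases.
∂L/∂b = 4b(b - 2)(b + 2); at b=-3 this is -60, so b increases.
a converges to its nearest critical value -3 (a local min of the a-part); b converges to -2. The iterate converges to (-3, -2).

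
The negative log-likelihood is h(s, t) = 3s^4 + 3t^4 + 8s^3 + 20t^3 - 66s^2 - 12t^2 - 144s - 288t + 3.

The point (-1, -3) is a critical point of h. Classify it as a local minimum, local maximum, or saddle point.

local maximum

The mixed partial ∂²h/∂s∂t is 0, so the Hessian at any point is diag(h_ss, h_tt) = diag(12(3s^2 + 4s - 11), 12(3t^2 + 10t - 2)).
At (-1, -3): H = diag(-144, -60).
Both eigenvalues are negative, so H is negative definite: a local maximum.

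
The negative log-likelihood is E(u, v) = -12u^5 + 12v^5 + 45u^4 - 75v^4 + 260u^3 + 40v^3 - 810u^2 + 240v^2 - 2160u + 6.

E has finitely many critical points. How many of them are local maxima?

4

E separates as a function of u plus a function of v, so ∇E=0 decouples.
∂E/∂u = -60(u - 4)(u - 3)(u + 1)(u + 3) = 0 at u ∈ {-3, -1, 3, 4}; ∂E/∂v = 60v(v - 4)(v - 2)(v + 1) = 0 at v ∈ {-1, 0, 2, 4}.
The Hessian is diagonal: diag(E_uu, E_vv). Second derivatives: E_uu(-3)=5040, E_uu(-1)=-2400, E_uu(3)=1440, E_uu(4)=-2100; E_vv(-1)=-900, E_vv(0)=480, E_vv(2)=-720, E_vv(4)=2400.
Local maxima occur where both diagonal entries negative: (-1, -1), (-1, 2), (4, -1), (4, 2). Count: 4.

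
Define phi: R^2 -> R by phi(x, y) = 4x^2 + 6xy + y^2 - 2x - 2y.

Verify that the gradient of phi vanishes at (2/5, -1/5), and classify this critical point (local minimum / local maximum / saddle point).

∇phi = (8x + 6y - 2, 6x + 2y - 2); substituting (2/5, -1/5) gives ∇phi = (0, 0), so (2/5, -1/5) is indeed a critical point.
The Hessian of phi is constant: H = [[8, 6], [6, 2]].
det(H) = 8·2 − 6² = -20.
Since det(H) < 0, H is indefinite and the critical point is a saddle point.

saddle point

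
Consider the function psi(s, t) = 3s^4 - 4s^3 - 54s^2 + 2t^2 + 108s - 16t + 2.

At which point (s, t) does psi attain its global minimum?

(-3, 4)

psi(s,t) separates as P(s) + Q(t) + 2, so its minimum is min P + min Q + 2.
P'(s) = 12(s - 3)(s - 1)(s + 3) vanishes at s ∈ {-3, 1, 3}; Q'(t) = 4(t - 4) vanishes at t ∈ {4}.
Local minima of P (where P''>0): P(-3)=-459, P(3)=-27. Local minima of Q: Q(4)=-32.
So the global minimum of psi is P(-3) + Q(4) + 2 = -459 − 32 + 2 = -489, attained at (-3, 4).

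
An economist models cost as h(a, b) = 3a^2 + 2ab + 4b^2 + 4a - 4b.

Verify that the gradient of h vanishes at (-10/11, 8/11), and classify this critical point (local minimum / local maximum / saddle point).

local minimum

∇h = (6a + 2b + 4, 2a + 8b - 4); substituting (-10/11, 8/11) gives ∇h = (0, 0), so (-10/11, 8/11) is indeed a critical point.
The Hessian of h is constant: H = [[6, 2], [2, 8]].
det(H) = 6·8 − 2² = 44.
det(H) > 0 and tr(H) = 14 > 0, so H is positive definite and the point is a local minimum.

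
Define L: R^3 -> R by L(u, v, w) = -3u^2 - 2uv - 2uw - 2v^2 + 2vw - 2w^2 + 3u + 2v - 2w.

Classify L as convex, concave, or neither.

L is quadratic, so its Hessian is the constant matrix H = [[-6, -2, -2], [-2, -4, 2], [-2, 2, -4]].
Leading principal minors: -6, 20, -24.
Signs alternate −, +, − ⇒ H ≺ 0 ⇒ concave.

concave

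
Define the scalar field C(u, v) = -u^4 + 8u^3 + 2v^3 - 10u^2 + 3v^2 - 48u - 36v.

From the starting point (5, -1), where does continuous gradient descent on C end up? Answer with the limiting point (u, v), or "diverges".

C is separable, so gradient descent decouples: u follows -∂C/∂u, v follows -∂C/∂v.
∂C/∂u = -4(u - 4)(u - 3)(u + 1); at u=5 this is -48, so u increases.
∂C/∂v = 6(v - 2)(v + 3); at v=-1 this is -36, so v increases.
The u-coordinate has no critical point in that direction and runs off to infinity.

diverges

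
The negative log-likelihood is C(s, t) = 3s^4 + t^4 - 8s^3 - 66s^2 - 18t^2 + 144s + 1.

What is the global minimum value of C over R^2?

-647

C(s,t) separates as P(s) + Q(t) + 1, so its minimum is min P + min Q + 1.
P'(s) = 12(s - 4)(s - 1)(s + 3) vanishes at s ∈ {-3, 1, 4}; Q'(t) = 4t(t - 3)(t + 3) vanishes at t ∈ {-3, 0, 3}.
Local minima of P (where P''>0): P(-3)=-567, P(4)=-224. Local minima of Q: Q(-3)=-81, Q(3)=-81.
So the global minimum of C is P(-3) + Q(-3) + 1 = -567 − 81 + 1 = -647, attained at (-3, -3).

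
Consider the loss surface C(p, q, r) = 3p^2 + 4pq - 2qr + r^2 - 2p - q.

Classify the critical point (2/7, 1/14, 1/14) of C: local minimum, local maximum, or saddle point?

saddle point

The Hessian is constant: H = [[6, 4, 0], [4, 0, -2], [0, -2, 2]].
Leading principal minors: Δ₁ = 6, Δ₂ = -16, Δ₃ = -56.
The minors fit neither the all-positive nor the alternating-sign pattern, so H is indefinite: a saddle point.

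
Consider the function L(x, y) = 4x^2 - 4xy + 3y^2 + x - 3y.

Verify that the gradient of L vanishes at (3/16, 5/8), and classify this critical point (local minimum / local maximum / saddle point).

local minimum

∇L = (8x - 4y + 1, -4x + 6y - 3); substituting (3/16, 5/8) gives ∇L = (0, 0), so (3/16, 5/8) is indeed a critical point.
The Hessian of L is constant: H = [[8, -4], [-4, 6]].
det(H) = 8·6 − (-4)² = 32.
det(H) > 0 and tr(H) = 14 > 0, so H is positive definite and the point is a local minimum.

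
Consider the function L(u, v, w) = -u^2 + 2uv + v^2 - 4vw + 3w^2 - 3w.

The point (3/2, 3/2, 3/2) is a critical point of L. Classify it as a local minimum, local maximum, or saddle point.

The Hessian is constant: H = [[-2, 2, 0], [2, 2, -4], [0, -4, 6]].
Leading principal minors: Δ₁ = -2, Δ₂ = -8, Δ₃ = -16.
The minors fit neither the all-positive nor the alternating-sign pattern, so H is indefinite: a saddle point.

saddle point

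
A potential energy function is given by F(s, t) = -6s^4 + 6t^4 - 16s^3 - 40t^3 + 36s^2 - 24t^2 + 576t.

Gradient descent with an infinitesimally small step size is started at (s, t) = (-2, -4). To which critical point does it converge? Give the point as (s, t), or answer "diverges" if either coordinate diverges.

F is separable, so gradient descent decouples: s follows -∂F/∂s, t follows -∂F/∂t.
∂F/∂s = -24s(s - 1)(s + 3); at s=-2 this is -144, so s increases.
∂F/∂t = 24(t - 4)(t - 3)(t + 2); at t=-4 this is -2688, so t increases.
s converges to its nearest critical value 0 (a local min of the s-part); t converges to -2. The iterate converges to (0, -2).

(0, -2)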